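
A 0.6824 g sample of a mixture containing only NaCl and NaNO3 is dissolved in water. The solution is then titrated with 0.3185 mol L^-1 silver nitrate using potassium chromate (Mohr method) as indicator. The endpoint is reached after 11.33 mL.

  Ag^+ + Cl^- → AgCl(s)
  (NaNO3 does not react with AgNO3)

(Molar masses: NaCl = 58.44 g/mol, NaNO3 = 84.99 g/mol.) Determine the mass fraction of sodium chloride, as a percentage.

30.90 %

n(AgNO3) = 0.01133 × 0.3185 = 3.609 × 10^-3 mol
Let x = n(NaCl), y = n(NaNO3).
Titrant: 1x = 3.609 × 10^-3;  mass: 58.44x + 84.99y = 0.6824
Solving, x = 3.609 × 10^-3 mol, y = 5.548 × 10^-3 mol
mass of NaCl = 3.609 × 10^-3 × 58.44 = 0.2109 g
% NaCl = 0.2109 / 0.6824 × 100 = 30.90 %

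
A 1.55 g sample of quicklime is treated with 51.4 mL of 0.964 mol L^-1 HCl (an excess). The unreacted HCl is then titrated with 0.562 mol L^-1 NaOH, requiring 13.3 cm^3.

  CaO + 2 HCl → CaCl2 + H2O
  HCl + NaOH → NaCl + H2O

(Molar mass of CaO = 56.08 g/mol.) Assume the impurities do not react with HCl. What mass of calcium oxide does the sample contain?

n(HCl) added = 0.0514 × 0.964 = 0.0495 mol
n(NaOH) used in back-titration = 0.0133 × 0.562 = 7.47 × 10^-3 mol
n(HCl) left over = 7.47 × 10^-3 mol (1:1 ratio)
n(HCl) consumed by analyte = 0.0495 − 7.47 × 10^-3 = 0.0421 mol
From the 1:2 ratio, n(CaO) = 1/2 × 0.0421 = 0.0210 mol
mass of CaO = 0.0210 × 56.08 = 1.18 g

1.18 g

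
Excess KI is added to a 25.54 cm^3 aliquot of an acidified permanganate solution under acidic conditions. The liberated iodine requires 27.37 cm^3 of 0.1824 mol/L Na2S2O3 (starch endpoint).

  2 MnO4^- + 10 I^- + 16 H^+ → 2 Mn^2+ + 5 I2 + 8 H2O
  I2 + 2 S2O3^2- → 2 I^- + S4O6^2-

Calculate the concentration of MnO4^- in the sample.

0.03909 mol/L

n(S2O3^2-) = 0.02737 × 0.1824 = 4.992 × 10^-3 mol
n(I2) = n(S2O3^2-)/2 = 2.496 × 10^-3 mol
From the 2:5 ratio, n(MnO4^-) in the aliquot = 2/5 × 2.496 × 10^-3 = 9.985 × 10^-4 mol
[MnO4^-] = 9.985 × 10^-4 / 0.02554 = 0.03909 mol/L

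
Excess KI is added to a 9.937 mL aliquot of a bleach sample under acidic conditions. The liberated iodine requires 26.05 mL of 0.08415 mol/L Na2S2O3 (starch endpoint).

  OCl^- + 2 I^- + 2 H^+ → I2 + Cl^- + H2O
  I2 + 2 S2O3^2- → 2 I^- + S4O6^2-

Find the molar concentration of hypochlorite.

0.1103 mol/L

n(S2O3^2-) = 0.02605 × 0.08415 = 2.192 × 10^-3 mol
n(I2) = n(S2O3^2-)/2 = 1.096 × 10^-3 mol
n(OCl^-) in the aliquot = 1.096 × 10^-3 mol (1:1 ratio)
[OCl^-] = 1.096 × 10^-3 / 0.009937 = 0.1103 mol/L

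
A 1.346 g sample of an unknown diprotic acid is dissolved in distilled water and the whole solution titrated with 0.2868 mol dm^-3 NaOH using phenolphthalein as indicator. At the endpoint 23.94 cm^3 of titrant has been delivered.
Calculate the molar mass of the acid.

392.1 g/mol

n(NaOH) = 0.02394 L × 0.2868 mol/L = 6.866 × 10^-3 mol
From the 1:2 ratio, n(H2A) = 1/2 × 6.866 × 10^-3 = 3.433 × 10^-3 mol
M = m / n = 1.346 g / 3.433 × 10^-3 mol = 392.1 g/mol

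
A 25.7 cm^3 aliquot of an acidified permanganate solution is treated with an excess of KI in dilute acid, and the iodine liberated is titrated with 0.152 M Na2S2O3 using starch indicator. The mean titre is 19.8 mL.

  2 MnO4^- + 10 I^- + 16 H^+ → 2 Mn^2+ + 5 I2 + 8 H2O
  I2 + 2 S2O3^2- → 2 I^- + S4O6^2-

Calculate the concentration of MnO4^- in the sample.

0.0234 M

n(S2O3^2-) = 0.0198 × 0.152 = 3.01 × 10^-3 mol
n(I2) = n(S2O3^2-)/2 = 1.50 × 10^-3 mol
From the 2:5 ratio, n(MnO4^-) in the aliquot = 2/5 × 1.50 × 10^-3 = 6.02 × 10^-4 mol
[MnO4^-] = 6.02 × 10^-4 / 0.0257 = 0.0234 mol/L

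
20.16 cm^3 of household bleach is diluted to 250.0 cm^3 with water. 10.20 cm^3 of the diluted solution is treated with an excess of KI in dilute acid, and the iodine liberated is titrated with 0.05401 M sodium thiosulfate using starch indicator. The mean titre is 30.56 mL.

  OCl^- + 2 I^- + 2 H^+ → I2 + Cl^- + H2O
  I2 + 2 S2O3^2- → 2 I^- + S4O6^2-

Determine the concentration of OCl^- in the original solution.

n(S2O3^2-) = 0.03056 × 0.05401 = 1.651 × 10^-3 mol
n(I2) = n(S2O3^2-)/2 = 8.253 × 10^-4 mol
n(OCl^-) in the aliquot = 8.253 × 10^-4 mol (1:1 ratio)
[OCl^-]_dilute = 8.253 × 10^-4 / 0.01020 = 0.08091 mol/L
[OCl^-]_original = 0.08091 × 250.0/20.16 = 1.003 mol/L

1.003 M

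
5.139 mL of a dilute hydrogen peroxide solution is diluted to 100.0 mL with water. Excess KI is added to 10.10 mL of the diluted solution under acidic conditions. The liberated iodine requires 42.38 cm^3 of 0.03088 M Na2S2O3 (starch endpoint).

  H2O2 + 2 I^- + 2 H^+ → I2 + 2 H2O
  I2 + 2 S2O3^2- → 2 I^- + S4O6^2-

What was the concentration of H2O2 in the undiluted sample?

1.261 M

n(S2O3^2-) = 0.04238 × 0.03088 = 1.309 × 10^-3 mol
n(I2) = n(S2O3^2-)/2 = 6.543 × 10^-4 mol
n(H2O2) in the aliquot = 6.543 × 10^-4 mol (1:1 ratio)
[H2O2]_dilute = 6.543 × 10^-4 / 0.01010 = 0.06479 mol/L
[H2O2]_original = 0.06479 × 100.0/5.139 = 1.261 mol/L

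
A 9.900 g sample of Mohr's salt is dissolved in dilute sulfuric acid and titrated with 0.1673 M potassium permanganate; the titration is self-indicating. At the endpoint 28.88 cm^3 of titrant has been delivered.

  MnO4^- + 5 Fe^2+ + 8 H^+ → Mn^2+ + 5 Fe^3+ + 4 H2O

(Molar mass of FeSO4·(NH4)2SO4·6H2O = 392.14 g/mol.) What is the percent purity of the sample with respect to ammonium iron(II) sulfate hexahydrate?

n(KMnO4) = 0.02888 L × 0.1673 mol/L = 4.832 × 10^-3 mol
From the 5:1 ratio, n(FeSO4·(NH4)2SO4·6H2O) = 5/1 × 4.832 × 10^-3 = 0.02416 mol
mass of FeSO4·(NH4)2SO4·6H2O = 0.02416 × 392.14 g/mol = 9.473 g
% FeSO4·(NH4)2SO4·6H2O = 9.473 / 9.900 × 100 = 95.69 %

95.69 %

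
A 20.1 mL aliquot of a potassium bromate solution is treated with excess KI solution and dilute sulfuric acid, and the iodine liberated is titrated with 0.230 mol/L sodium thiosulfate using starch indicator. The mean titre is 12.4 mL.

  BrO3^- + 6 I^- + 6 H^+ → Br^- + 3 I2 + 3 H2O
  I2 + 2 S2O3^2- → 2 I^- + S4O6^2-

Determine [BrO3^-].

n(S2O3^2-) = 0.0124 × 0.230 = 2.85 × 10^-3 mol
n(I2) = n(S2O3^2-)/2 = 1.43 × 10^-3 mol
From the 1:3 ratio, n(BrO3^-) in the aliquot = 1/3 × 1.43 × 10^-3 = 4.75 × 10^-4 mol
[BrO3^-] = 4.75 × 10^-4 / 0.0201 = 0.0236 mol/L

0.0236 mol/L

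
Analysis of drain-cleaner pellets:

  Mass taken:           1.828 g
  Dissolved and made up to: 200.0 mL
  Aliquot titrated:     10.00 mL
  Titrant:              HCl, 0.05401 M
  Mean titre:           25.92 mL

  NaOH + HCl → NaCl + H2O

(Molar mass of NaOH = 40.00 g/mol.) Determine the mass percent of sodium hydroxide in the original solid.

61.27 %

n(HCl) per titration = 0.02592 × 0.05401 = 1.400 × 10^-3 mol
n(NaOH) in each aliquot = 1.400 × 10^-3 mol (1:1 ratio)
n(NaOH) in the whole flask = 1.400 × 10^-3 × 200.0/10.00 = 0.02800 mol
mass of NaOH = 0.02800 × 40.00 = 1.120 g
% NaOH = 1.120 / 1.828 × 100 = 61.27 %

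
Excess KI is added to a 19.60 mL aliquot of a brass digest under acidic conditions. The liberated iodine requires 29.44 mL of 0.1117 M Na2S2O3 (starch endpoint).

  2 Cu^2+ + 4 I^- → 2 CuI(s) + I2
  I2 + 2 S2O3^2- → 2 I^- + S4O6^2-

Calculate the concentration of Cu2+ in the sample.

0.1678 M

n(S2O3^2-) = 0.02944 × 0.1117 = 3.288 × 10^-3 mol
n(I2) = n(S2O3^2-)/2 = 1.644 × 10^-3 mol
From the 2:1 ratio, n(Cu2+) in the aliquot = 2/1 × 1.644 × 10^-3 = 3.288 × 10^-3 mol
[Cu2+] = 3.288 × 10^-3 / 0.01960 = 0.1678 mol/L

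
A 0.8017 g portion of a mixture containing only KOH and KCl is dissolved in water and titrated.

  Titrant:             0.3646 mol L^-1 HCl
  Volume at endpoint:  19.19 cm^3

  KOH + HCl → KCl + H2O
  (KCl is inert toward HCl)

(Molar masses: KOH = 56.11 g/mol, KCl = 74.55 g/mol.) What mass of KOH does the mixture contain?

n(HCl) = 0.01919 × 0.3646 = 6.997 × 10^-3 mol
Let x = n(KOH), y = n(KCl).
Titrant: 1x = 6.997 × 10^-3;  mass: 56.11x + 74.55y = 0.8017
Solving, x = 6.997 × 10^-3 mol, y = 5.488 × 10^-3 mol
mass of KOH = 6.997 × 10^-3 × 56.11 = 0.3926 g

0.3926 g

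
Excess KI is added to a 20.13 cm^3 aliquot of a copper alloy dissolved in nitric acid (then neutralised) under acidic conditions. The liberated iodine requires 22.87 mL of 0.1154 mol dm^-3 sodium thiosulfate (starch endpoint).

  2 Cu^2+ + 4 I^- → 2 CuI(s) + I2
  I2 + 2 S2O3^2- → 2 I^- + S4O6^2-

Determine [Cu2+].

0.1311 mol/L

n(S2O3^2-) = 0.02287 × 0.1154 = 2.639 × 10^-3 mol
n(I2) = n(S2O3^2-)/2 = 1.320 × 10^-3 mol
From the 2:1 ratio, n(Cu2+) in the aliquot = 2/1 × 1.320 × 10^-3 = 2.639 × 10^-3 mol
[Cu2+] = 2.639 × 10^-3 / 0.02013 = 0.1311 mol/L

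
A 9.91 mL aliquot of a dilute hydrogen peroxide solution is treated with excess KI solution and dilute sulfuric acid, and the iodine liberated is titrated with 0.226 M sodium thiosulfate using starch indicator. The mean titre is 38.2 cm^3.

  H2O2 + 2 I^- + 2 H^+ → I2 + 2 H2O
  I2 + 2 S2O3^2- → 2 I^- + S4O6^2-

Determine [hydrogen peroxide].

0.436 M

n(S2O3^2-) = 0.0382 × 0.226 = 8.63 × 10^-3 mol
n(I2) = n(S2O3^2-)/2 = 4.32 × 10^-3 mol
n(H2O2) in the aliquot = 4.32 × 10^-3 mol (1:1 ratio)
[H2O2] = 4.32 × 10^-3 / 0.00991 = 0.436 mol/L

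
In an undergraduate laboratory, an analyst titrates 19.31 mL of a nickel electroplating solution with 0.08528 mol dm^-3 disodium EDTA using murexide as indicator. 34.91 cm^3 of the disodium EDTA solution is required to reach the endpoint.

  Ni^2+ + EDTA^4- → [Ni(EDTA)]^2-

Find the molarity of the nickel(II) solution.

n(EDTA) = 0.03491 L × 0.08528 mol/L = 2.977 × 10^-3 mol
n(Ni2+) = 2.977 × 10^-3 mol (1:1 mole ratio)
[Ni2+] = 2.977 × 10^-3 mol / 0.01931 L = 0.1542 mol/L

0.1542 mol/L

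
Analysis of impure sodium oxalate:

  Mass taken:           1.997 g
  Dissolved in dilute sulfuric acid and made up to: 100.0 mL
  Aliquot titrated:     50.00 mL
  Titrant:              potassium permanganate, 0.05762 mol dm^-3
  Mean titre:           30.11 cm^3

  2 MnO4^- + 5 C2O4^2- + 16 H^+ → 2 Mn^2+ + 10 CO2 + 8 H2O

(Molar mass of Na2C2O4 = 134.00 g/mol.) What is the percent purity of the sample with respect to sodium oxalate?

58.21 %

n(KMnO4) per titration = 0.03011 × 0.05762 = 1.735 × 10^-3 mol
From the 5:2 ratio, n(Na2C2O4) in each aliquot = 5/2 × 1.735 × 10^-3 = 4.337 × 10^-3 mol
n(Na2C2O4) in the whole flask = 4.337 × 10^-3 × 100.0/50.00 = 8.675 × 10^-3 mol
mass of Na2C2O4 = 8.675 × 10^-3 × 134.00 = 1.162 g
% Na2C2O4 = 1.162 / 1.997 × 100 = 58.21 %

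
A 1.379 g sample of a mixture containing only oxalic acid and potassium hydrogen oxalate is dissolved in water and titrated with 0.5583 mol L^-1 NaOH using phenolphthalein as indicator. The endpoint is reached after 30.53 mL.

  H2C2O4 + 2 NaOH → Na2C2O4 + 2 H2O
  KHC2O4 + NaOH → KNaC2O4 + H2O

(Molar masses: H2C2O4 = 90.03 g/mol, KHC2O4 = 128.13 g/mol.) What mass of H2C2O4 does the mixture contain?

n(NaOH) = 0.03053 × 0.5583 = 0.01704 mol
Let x = n(H2C2O4), y = n(KHC2O4).
Titrant: 2x + 1y = 0.01704;  mass: 90.03x + 128.13y = 1.379
Solving, x = 4.842 × 10^-3 mol, y = 7.360 × 10^-3 mol
mass of H2C2O4 = 4.842 × 10^-3 × 90.03 = 0.4360 g

0.4360 g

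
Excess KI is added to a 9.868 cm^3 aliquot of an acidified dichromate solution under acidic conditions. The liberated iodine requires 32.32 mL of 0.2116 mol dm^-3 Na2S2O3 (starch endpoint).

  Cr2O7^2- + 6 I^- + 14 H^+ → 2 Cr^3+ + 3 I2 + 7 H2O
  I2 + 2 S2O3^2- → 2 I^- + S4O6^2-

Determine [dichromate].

0.1155 mol/L

n(S2O3^2-) = 0.03232 × 0.2116 = 6.839 × 10^-3 mol
n(I2) = n(S2O3^2-)/2 = 3.419 × 10^-3 mol
From the 1:3 ratio, n(Cr2O7^2-) in the aliquot = 1/3 × 3.419 × 10^-3 = 1.140 × 10^-3 mol
[Cr2O7^2-] = 1.140 × 10^-3 / 0.009868 = 0.1155 mol/L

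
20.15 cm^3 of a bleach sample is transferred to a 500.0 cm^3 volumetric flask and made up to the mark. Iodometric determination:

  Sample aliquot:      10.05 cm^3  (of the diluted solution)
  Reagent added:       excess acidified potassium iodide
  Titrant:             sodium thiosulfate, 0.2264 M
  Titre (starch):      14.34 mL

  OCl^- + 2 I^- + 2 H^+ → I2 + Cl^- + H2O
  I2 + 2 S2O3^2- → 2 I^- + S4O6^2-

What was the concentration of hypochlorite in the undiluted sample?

4.008 M

n(S2O3^2-) = 0.01434 × 0.2264 = 3.247 × 10^-3 mol
n(I2) = n(S2O3^2-)/2 = 1.623 × 10^-3 mol
n(OCl^-) in the aliquot = 1.623 × 10^-3 mol (1:1 ratio)
[OCl^-]_dilute = 1.623 × 10^-3 / 0.01005 = 0.1615 mol/L
[OCl^-]_original = 0.1615 × 500.0/20.15 = 4.008 mol/L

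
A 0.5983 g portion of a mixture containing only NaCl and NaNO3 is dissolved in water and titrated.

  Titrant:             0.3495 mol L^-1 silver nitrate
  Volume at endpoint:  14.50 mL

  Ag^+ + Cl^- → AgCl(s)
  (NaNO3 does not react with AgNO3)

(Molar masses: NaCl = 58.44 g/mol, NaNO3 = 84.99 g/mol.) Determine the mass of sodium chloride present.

0.2962 g

n(AgNO3) = 0.01450 × 0.3495 = 5.068 × 10^-3 mol
Let x = n(NaCl), y = n(NaNO3).
Titrant: 1x = 5.068 × 10^-3;  mass: 58.44x + 84.99y = 0.5983
Solving, x = 5.068 × 10^-3 mol, y = 3.555 × 10^-3 mol
mass of NaCl = 5.068 × 10^-3 × 58.44 = 0.2962 g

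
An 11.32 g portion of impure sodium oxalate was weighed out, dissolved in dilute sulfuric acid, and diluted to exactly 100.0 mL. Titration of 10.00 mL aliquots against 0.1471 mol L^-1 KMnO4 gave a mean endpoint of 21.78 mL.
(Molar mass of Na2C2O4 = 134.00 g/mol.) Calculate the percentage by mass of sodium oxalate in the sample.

2 MnO4^- + 5 C2O4^2- + 16 H^+ → 2 Mn^2+ + 10 CO2 + 8 H2O
n(KMnO4) per titration = 0.02178 × 0.1471 = 3.204 × 10^-3 mol
From the 5:2 ratio, n(Na2C2O4) in each aliquot = 5/2 × 3.204 × 10^-3 = 8.010 × 10^-3 mol
n(Na2C2O4) in the whole flask = 8.010 × 10^-3 × 100.0/10.00 = 0.08010 mol
mass of Na2C2O4 = 0.08010 × 134.00 = 10.73 g
% Na2C2O4 = 10.73 / 11.32 × 100 = 94.81 %

94.81 %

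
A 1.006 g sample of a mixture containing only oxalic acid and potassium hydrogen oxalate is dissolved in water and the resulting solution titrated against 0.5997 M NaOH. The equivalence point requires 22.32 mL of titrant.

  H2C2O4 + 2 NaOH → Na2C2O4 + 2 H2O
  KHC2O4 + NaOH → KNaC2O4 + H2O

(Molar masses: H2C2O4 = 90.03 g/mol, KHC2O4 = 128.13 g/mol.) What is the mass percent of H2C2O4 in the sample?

38.17 %

n(NaOH) = 0.02232 × 0.5997 = 0.01339 mol
Let x = n(H2C2O4), y = n(KHC2O4).
Titrant: 2x + 1y = 0.01339;  mass: 90.03x + 128.13y = 1.006
Solving, x = 4.266 × 10^-3 mol, y = 4.854 × 10^-3 mol
mass of H2C2O4 = 4.266 × 10^-3 × 90.03 = 0.3840 g
% H2C2O4 = 0.3840 / 1.006 × 100 = 38.17 %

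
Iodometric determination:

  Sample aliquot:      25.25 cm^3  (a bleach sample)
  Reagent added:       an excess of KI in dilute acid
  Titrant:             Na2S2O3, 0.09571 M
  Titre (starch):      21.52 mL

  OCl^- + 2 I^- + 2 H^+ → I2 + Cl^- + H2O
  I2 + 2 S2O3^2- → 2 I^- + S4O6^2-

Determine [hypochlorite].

n(S2O3^2-) = 0.02152 × 0.09571 = 2.060 × 10^-3 mol
n(I2) = n(S2O3^2-)/2 = 1.030 × 10^-3 mol
n(OCl^-) in the aliquot = 1.030 × 10^-3 mol (1:1 ratio)
[OCl^-] = 1.030 × 10^-3 / 0.02525 = 0.04079 mol/L

0.04079 M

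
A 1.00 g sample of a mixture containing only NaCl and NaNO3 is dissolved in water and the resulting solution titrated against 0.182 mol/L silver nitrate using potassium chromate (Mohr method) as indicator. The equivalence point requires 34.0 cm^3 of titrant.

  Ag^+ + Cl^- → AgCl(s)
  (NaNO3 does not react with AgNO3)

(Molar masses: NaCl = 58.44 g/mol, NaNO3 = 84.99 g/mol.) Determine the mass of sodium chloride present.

0.362 g

n(AgNO3) = 0.0340 × 0.182 = 6.19 × 10^-3 mol
Let x = n(NaCl), y = n(NaNO3).
Titrant: 1x = 6.19 × 10^-3;  mass: 58.44x + 84.99y = 1.00
Solving, x = 6.19 × 10^-3 mol, y = 7.51 × 10^-3 mol
mass of NaCl = 6.19 × 10^-3 × 58.44 = 0.362 g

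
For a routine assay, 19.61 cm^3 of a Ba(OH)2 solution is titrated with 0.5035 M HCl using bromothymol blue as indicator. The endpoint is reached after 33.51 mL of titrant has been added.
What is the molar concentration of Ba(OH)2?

0.4302 M

Ba(OH)2 + 2 HCl → BaCl2 + 2 H2O
n(HCl) = 0.03351 L × 0.5035 mol/L = 0.01687 mol
From the 1:2 mole ratio, n(Ba(OH)2) = 1/2 × 0.01687 = 8.436 × 10^-3 mol
[Ba(OH)2] = 8.436 × 10^-3 mol / 0.01961 L = 0.4302 mol/L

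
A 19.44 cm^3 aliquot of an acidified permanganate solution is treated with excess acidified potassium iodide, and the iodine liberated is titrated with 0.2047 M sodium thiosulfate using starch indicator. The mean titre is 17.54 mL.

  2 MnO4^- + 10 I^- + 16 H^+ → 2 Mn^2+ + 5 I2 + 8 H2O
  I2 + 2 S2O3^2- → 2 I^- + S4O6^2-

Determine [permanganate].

n(S2O3^2-) = 0.01754 × 0.2047 = 3.590 × 10^-3 mol
n(I2) = n(S2O3^2-)/2 = 1.795 × 10^-3 mol
From the 2:5 ratio, n(MnO4^-) in the aliquot = 2/5 × 1.795 × 10^-3 = 7.181 × 10^-4 mol
[MnO4^-] = 7.181 × 10^-4 / 0.01944 = 0.03694 mol/L

0.03694 M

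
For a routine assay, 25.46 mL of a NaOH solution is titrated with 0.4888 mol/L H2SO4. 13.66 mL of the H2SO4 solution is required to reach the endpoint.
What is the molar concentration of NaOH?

0.5245 mol/L

2 NaOH + H2SO4 → Na2SO4 + 2 H2O
n(H2SO4) = 0.01366 L × 0.4888 mol/L = 6.677 × 10^-3 mol
From the 2:1 mole ratio, n(NaOH) = 2/1 × 6.677 × 10^-3 = 0.01335 mol
[NaOH] = 0.01335 mol / 0.02546 L = 0.5245 mol/L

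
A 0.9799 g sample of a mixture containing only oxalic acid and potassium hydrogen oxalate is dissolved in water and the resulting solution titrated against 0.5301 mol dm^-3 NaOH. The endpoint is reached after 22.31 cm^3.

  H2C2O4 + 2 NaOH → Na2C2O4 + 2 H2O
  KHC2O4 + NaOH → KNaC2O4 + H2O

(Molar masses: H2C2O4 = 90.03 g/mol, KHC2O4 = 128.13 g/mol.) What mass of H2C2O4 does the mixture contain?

n(NaOH) = 0.02231 × 0.5301 = 0.01183 mol
Let x = n(H2C2O4), y = n(KHC2O4).
Titrant: 2x + 1y = 0.01183;  mass: 90.03x + 128.13y = 0.9799
Solving, x = 3.221 × 10^-3 mol, y = 5.384 × 10^-3 mol
mass of H2C2O4 = 3.221 × 10^-3 × 90.03 = 0.2900 g

0.2900 g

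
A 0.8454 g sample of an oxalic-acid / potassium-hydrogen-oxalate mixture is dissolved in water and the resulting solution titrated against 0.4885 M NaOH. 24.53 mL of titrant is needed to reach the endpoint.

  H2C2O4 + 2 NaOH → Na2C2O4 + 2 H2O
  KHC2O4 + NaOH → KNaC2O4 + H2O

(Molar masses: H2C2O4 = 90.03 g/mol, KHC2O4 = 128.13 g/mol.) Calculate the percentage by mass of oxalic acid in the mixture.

44.20 %

n(NaOH) = 0.02453 × 0.4885 = 0.01198 mol
Let x = n(H2C2O4), y = n(KHC2O4).
Titrant: 2x + 1y = 0.01198;  mass: 90.03x + 128.13y = 0.8454
Solving, x = 4.151 × 10^-3 mol, y = 3.682 × 10^-3 mol
mass of H2C2O4 = 4.151 × 10^-3 × 90.03 = 0.3737 g
% H2C2O4 = 0.3737 / 0.8454 × 100 = 44.20 %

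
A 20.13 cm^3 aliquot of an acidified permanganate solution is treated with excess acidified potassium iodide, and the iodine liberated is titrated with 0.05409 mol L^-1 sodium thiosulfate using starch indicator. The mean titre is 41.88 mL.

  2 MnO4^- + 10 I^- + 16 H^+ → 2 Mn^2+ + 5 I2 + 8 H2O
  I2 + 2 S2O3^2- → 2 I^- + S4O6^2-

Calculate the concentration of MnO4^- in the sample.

0.02251 mol/L

n(S2O3^2-) = 0.04188 × 0.05409 = 2.265 × 10^-3 mol
n(I2) = n(S2O3^2-)/2 = 1.133 × 10^-3 mol
From the 2:5 ratio, n(MnO4^-) in the aliquot = 2/5 × 1.133 × 10^-3 = 4.531 × 10^-4 mol
[MnO4^-] = 4.531 × 10^-4 / 0.02013 = 0.02251 mol/L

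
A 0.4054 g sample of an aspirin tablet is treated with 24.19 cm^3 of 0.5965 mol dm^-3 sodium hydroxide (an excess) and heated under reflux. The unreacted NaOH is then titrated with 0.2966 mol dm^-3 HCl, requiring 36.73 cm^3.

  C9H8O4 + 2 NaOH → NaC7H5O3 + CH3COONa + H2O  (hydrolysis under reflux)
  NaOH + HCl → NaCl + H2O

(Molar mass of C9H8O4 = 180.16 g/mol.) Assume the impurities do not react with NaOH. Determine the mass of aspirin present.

0.3185 g

n(NaOH) added = 0.02419 × 0.5965 = 0.01443 mol
n(HCl) used in back-titration = 0.03673 × 0.2966 = 0.01089 mol
n(NaOH) left over = 0.01089 mol (1:1 ratio)
n(NaOH) consumed by analyte = 0.01443 − 0.01089 = 3.535 × 10^-3 mol
From the 1:2 ratio, n(C9H8O4) = 1/2 × 3.535 × 10^-3 = 1.768 × 10^-3 mol
mass of C9H8O4 = 1.768 × 10^-3 × 180.16 = 0.3185 g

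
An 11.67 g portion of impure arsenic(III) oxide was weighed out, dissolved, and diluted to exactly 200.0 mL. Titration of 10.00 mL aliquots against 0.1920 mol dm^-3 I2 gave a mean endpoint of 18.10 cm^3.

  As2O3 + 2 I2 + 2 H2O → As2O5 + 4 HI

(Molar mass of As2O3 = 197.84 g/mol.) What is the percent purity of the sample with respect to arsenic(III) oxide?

58.91 %

n(I2) per titration = 0.01810 × 0.1920 = 3.475 × 10^-3 mol
From the 1:2 ratio, n(As2O3) in each aliquot = 1/2 × 3.475 × 10^-3 = 1.738 × 10^-3 mol
n(As2O3) in the whole flask = 1.738 × 10^-3 × 200.0/10.00 = 0.03475 mol
mass of As2O3 = 0.03475 × 197.84 = 6.875 g
% As2O3 = 6.875 / 11.67 × 100 = 58.91 %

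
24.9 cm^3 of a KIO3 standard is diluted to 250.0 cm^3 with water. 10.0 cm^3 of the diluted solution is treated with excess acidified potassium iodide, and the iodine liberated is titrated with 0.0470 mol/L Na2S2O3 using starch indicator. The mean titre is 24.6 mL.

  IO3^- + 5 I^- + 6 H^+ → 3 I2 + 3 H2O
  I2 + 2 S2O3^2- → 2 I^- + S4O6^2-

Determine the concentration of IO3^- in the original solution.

0.193 mol/L

n(S2O3^2-) = 0.0246 × 0.0470 = 1.16 × 10^-3 mol
n(I2) = n(S2O3^2-)/2 = 5.78 × 10^-4 mol
From the 1:3 ratio, n(IO3^-) in the aliquot = 1/3 × 5.78 × 10^-4 = 1.93 × 10^-4 mol
[IO3^-]_dilute = 1.93 × 10^-4 / 0.0100 = 0.0193 mol/L
[IO3^-]_original = 0.0193 × 250.0/24.9 = 0.193 mol/L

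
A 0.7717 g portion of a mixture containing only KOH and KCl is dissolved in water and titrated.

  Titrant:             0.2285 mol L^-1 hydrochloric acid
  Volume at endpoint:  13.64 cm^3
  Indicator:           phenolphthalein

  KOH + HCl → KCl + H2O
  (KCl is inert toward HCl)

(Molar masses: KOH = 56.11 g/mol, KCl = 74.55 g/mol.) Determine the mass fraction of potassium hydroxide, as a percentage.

22.66 %

n(HCl) = 0.01364 × 0.2285 = 3.117 × 10^-3 mol
Let x = n(KOH), y = n(KCl).
Titrant: 1x = 3.117 × 10^-3;  mass: 56.11x + 74.55y = 0.7717
Solving, x = 3.117 × 10^-3 mol, y = 8.006 × 10^-3 mol
mass of KOH = 3.117 × 10^-3 × 56.11 = 0.1749 g
% KOH = 0.1749 / 0.7717 × 100 = 22.66 %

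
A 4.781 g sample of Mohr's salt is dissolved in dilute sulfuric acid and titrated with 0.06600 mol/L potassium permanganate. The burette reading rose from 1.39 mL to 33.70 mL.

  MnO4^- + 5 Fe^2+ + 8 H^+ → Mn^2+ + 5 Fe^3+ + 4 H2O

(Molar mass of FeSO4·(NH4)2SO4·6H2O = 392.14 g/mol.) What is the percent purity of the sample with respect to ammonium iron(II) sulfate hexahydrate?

n(KMnO4) = 0.03231 L × 0.06600 mol/L = 2.132 × 10^-3 mol
From the 5:1 ratio, n(FeSO4·(NH4)2SO4·6H2O) = 5/1 × 2.132 × 10^-3 = 0.01066 mol
mass of FeSO4·(NH4)2SO4·6H2O = 0.01066 × 392.14 g/mol = 4.181 g
% FeSO4·(NH4)2SO4·6H2O = 4.181 / 4.781 × 100 = 87.45 %

87.45 %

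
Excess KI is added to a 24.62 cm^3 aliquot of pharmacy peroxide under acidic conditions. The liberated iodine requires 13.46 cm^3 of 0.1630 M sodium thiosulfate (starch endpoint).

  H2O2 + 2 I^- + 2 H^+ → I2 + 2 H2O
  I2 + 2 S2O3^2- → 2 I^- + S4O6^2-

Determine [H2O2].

n(S2O3^2-) = 0.01346 × 0.1630 = 2.194 × 10^-3 mol
n(I2) = n(S2O3^2-)/2 = 1.097 × 10^-3 mol
n(H2O2) in the aliquot = 1.097 × 10^-3 mol (1:1 ratio)
[H2O2] = 1.097 × 10^-3 / 0.02462 = 0.04456 mol/L

0.04456 M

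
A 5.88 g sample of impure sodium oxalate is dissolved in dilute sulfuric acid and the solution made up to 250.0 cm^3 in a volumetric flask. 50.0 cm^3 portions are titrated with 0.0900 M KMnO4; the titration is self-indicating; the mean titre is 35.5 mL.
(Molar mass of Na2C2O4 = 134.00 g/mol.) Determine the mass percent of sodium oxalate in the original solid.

2 MnO4^- + 5 C2O4^2- + 16 H^+ → 2 Mn^2+ + 10 CO2 + 8 H2O
n(KMnO4) per titration = 0.0355 × 0.0900 = 3.19 × 10^-3 mol
From the 5:2 ratio, n(Na2C2O4) in each aliquot = 5/2 × 3.19 × 10^-3 = 7.99 × 10^-3 mol
n(Na2C2O4) in the whole flask = 7.99 × 10^-3 × 250.0/50.0 = 0.0399 mol
mass of Na2C2O4 = 0.0399 × 134.00 = 5.35 g
% Na2C2O4 = 5.35 / 5.88 × 100 = 91.0 %

91.0 %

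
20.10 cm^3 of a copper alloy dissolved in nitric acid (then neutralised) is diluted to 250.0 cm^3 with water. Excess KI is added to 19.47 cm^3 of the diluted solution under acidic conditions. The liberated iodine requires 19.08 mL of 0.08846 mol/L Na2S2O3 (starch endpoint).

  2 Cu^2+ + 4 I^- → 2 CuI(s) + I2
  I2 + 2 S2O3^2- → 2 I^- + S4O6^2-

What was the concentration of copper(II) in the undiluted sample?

1.078 mol/L

n(S2O3^2-) = 0.01908 × 0.08846 = 1.688 × 10^-3 mol
n(I2) = n(S2O3^2-)/2 = 8.439 × 10^-4 mol
From the 2:1 ratio, n(Cu2+) in the aliquot = 2/1 × 8.439 × 10^-4 = 1.688 × 10^-3 mol
[Cu2+]_dilute = 1.688 × 10^-3 / 0.01947 = 0.08669 mol/L
[Cu2+]_original = 0.08669 × 250.0/20.10 = 1.078 mol/L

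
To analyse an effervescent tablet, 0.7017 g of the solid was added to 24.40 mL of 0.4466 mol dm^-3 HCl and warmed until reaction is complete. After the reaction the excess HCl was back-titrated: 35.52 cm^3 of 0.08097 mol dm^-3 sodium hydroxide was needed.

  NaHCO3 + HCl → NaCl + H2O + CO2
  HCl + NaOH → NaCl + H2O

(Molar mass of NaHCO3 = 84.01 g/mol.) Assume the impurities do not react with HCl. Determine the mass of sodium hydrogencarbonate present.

0.6738 g

n(HCl) added = 0.02440 × 0.4466 = 0.01090 mol
n(NaOH) used in back-titration = 0.03552 × 0.08097 = 2.876 × 10^-3 mol
n(HCl) left over = 2.876 × 10^-3 mol (1:1 ratio)
n(HCl) consumed by analyte = 0.01090 − 2.876 × 10^-3 = 8.021 × 10^-3 mol
n(NaHCO3) = 8.021 × 10^-3 mol (1:1 ratio)
mass of NaHCO3 = 8.021 × 10^-3 × 84.01 = 0.6738 g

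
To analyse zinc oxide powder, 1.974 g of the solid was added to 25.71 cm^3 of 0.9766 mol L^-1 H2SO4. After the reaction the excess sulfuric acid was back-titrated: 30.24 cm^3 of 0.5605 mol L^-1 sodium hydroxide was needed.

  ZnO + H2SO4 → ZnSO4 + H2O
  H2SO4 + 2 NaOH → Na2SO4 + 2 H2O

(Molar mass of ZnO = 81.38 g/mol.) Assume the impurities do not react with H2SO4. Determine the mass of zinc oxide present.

1.354 g

n(H2SO4) added = 0.02571 × 0.9766 = 0.02511 mol
n(NaOH) used in back-titration = 0.03024 × 0.5605 = 0.01695 mol
From the 1:2 ratio, n(H2SO4) left over = 1/2 × 0.01695 = 8.475 × 10^-3 mol
n(H2SO4) consumed by analyte = 0.02511 − 8.475 × 10^-3 = 0.01663 mol
n(ZnO) = 0.01663 mol (1:1 ratio)
mass of ZnO = 0.01663 × 81.38 = 1.354 g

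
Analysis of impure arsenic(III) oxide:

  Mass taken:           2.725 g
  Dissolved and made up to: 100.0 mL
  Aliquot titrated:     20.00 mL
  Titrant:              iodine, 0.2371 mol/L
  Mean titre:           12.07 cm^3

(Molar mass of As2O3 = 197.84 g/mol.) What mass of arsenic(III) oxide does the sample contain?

As2O3 + 2 I2 + 2 H2O → As2O5 + 4 HI
n(I2) per titration = 0.01207 × 0.2371 = 2.862 × 10^-3 mol
From the 1:2 ratio, n(As2O3) in each aliquot = 1/2 × 2.862 × 10^-3 = 1.431 × 10^-3 mol
n(As2O3) in the whole flask = 1.431 × 10^-3 × 100.0/20.00 = 7.154 × 10^-3 mol
mass of As2O3 = 7.154 × 10^-3 × 197.84 = 1.415 g

1.415 g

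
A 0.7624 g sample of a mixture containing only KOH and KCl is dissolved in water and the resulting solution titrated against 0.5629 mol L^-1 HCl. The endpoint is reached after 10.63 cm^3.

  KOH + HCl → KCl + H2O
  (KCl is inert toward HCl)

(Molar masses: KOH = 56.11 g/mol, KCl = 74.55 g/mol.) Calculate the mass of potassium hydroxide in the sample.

n(HCl) = 0.01063 × 0.5629 = 5.984 × 10^-3 mol
Let x = n(KOH), y = n(KCl).
Titrant: 1x = 5.984 × 10^-3;  mass: 56.11x + 74.55y = 0.7624
Solving, x = 5.984 × 10^-3 mol, y = 5.723 × 10^-3 mol
mass of KOH = 5.984 × 10^-3 × 56.11 = 0.3357 g

0.3357 g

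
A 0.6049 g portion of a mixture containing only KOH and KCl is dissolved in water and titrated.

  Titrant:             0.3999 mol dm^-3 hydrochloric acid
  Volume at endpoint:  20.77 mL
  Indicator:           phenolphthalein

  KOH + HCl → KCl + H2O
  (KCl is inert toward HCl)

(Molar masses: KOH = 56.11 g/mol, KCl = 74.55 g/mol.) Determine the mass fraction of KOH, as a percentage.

n(HCl) = 0.02077 × 0.3999 = 8.306 × 10^-3 mol
Let x = n(KOH), y = n(KCl).
Titrant: 1x = 8.306 × 10^-3;  mass: 56.11x + 74.55y = 0.6049
Solving, x = 8.306 × 10^-3 mol, y = 1.863 × 10^-3 mol
mass of KOH = 8.306 × 10^-3 × 56.11 = 0.4660 g
% KOH = 0.4660 / 0.6049 × 100 = 77.05 %

77.05 %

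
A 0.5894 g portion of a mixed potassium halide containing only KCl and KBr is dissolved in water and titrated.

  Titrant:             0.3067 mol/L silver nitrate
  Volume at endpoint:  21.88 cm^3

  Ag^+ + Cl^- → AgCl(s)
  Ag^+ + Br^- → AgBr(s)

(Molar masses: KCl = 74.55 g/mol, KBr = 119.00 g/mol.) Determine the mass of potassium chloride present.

0.3508 g

n(AgNO3) = 0.02188 × 0.3067 = 6.711 × 10^-3 mol
Let x = n(KCl), y = n(KBr).
Titrant: 1x + 1y = 6.711 × 10^-3;  mass: 74.55x + 119.00y = 0.5894
Solving, x = 4.706 × 10^-3 mol, y = 2.005 × 10^-3 mol
mass of KCl = 4.706 × 10^-3 × 74.55 = 0.3508 g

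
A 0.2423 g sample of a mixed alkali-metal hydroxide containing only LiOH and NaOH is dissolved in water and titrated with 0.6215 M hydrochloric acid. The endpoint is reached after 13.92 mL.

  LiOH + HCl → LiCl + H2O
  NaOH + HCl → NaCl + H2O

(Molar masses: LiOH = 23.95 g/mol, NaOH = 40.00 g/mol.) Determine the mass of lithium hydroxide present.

n(HCl) = 0.01392 × 0.6215 = 8.651 × 10^-3 mol
Let x = n(LiOH), y = n(NaOH).
Titrant: 1x + 1y = 8.651 × 10^-3;  mass: 23.95x + 40.00y = 0.2423
Solving, x = 6.464 × 10^-3 mol, y = 2.187 × 10^-3 mol
mass of LiOH = 6.464 × 10^-3 × 23.95 = 0.1548 g

0.1548 g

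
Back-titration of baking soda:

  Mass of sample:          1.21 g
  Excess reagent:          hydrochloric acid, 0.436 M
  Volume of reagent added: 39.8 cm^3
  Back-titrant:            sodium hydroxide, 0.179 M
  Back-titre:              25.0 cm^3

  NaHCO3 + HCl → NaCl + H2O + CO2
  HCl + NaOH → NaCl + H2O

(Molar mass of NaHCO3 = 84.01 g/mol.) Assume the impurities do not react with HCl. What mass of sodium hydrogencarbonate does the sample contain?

n(HCl) added = 0.0398 × 0.436 = 0.0174 mol
n(NaOH) used in back-titration = 0.0250 × 0.179 = 4.47 × 10^-3 mol
n(HCl) left over = 4.47 × 10^-3 mol (1:1 ratio)
n(HCl) consumed by analyte = 0.0174 − 4.47 × 10^-3 = 0.0129 mol
n(NaHCO3) = 0.0129 mol (1:1 ratio)
mass of NaHCO3 = 0.0129 × 84.01 = 1.08 g

1.08 g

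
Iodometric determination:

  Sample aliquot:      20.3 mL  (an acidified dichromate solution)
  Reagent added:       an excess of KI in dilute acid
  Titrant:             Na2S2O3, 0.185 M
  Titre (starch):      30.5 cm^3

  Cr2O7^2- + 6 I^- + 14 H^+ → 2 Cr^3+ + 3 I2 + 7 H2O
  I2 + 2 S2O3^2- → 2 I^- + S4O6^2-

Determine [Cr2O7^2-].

n(S2O3^2-) = 0.0305 × 0.185 = 5.64 × 10^-3 mol
n(I2) = n(S2O3^2-)/2 = 2.82 × 10^-3 mol
From the 1:3 ratio, n(Cr2O7^2-) in the aliquot = 1/3 × 2.82 × 10^-3 = 9.40 × 10^-4 mol
[Cr2O7^2-] = 9.40 × 10^-4 / 0.0203 = 0.0463 mol/L

0.0463 M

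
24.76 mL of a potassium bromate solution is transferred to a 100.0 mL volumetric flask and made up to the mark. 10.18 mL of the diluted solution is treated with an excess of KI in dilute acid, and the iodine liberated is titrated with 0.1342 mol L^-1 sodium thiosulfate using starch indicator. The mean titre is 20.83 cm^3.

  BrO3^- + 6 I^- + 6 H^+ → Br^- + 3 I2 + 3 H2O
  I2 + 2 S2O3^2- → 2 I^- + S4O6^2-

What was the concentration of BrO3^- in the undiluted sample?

n(S2O3^2-) = 0.02083 × 0.1342 = 2.795 × 10^-3 mol
n(I2) = n(S2O3^2-)/2 = 1.398 × 10^-3 mol
From the 1:3 ratio, n(BrO3^-) in the aliquot = 1/3 × 1.398 × 10^-3 = 4.659 × 10^-4 mol
[BrO3^-]_dilute = 4.659 × 10^-4 / 0.01018 = 0.04577 mol/L
[BrO3^-]_original = 0.04577 × 100.0/24.76 = 0.1848 mol/L

0.1848 mol/L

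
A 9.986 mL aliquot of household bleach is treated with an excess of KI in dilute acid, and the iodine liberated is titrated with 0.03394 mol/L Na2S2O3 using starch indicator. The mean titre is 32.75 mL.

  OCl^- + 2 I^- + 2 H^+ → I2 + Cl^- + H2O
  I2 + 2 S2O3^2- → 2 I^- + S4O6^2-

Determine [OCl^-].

0.05565 mol/L

n(S2O3^2-) = 0.03275 × 0.03394 = 1.112 × 10^-3 mol
n(I2) = n(S2O3^2-)/2 = 5.558 × 10^-4 mol
n(OCl^-) in the aliquot = 5.558 × 10^-4 mol (1:1 ratio)
[OCl^-] = 5.558 × 10^-4 / 0.009986 = 0.05565 mol/L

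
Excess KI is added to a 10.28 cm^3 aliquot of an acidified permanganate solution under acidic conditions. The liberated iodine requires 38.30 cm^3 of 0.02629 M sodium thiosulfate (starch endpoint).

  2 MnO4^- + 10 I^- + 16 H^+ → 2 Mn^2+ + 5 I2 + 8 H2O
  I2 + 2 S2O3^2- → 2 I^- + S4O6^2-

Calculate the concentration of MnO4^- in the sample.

n(S2O3^2-) = 0.03830 × 0.02629 = 1.007 × 10^-3 mol
n(I2) = n(S2O3^2-)/2 = 5.035 × 10^-4 mol
From the 2:5 ratio, n(MnO4^-) in the aliquot = 2/5 × 5.035 × 10^-4 = 2.014 × 10^-4 mol
[MnO4^-] = 2.014 × 10^-4 / 0.01028 = 0.01959 mol/L

0.01959 M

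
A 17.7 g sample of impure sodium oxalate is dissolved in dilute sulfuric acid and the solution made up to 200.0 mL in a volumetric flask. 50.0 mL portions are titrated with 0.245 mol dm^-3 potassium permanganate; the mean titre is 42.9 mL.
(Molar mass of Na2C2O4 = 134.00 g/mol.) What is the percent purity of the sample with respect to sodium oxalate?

79.6 %

2 MnO4^- + 5 C2O4^2- + 16 H^+ → 2 Mn^2+ + 10 CO2 + 8 H2O
n(KMnO4) per titration = 0.0429 × 0.245 = 0.0105 mol
From the 5:2 ratio, n(Na2C2O4) in each aliquot = 5/2 × 0.0105 = 0.0263 mol
n(Na2C2O4) in the whole flask = 0.0263 × 200.0/50.0 = 0.105 mol
mass of Na2C2O4 = 0.105 × 134.00 = 14.1 g
% Na2C2O4 = 14.1 / 17.7 × 100 = 79.6 %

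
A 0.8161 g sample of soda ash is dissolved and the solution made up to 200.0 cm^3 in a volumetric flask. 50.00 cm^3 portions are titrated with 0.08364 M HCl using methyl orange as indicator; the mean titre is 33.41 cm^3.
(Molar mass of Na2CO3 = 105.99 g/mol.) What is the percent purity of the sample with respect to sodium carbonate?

Na2CO3 + 2 HCl → 2 NaCl + H2O + CO2
n(HCl) per titration = 0.03341 × 0.08364 = 2.794 × 10^-3 mol
From the 1:2 ratio, n(Na2CO3) in each aliquot = 1/2 × 2.794 × 10^-3 = 1.397 × 10^-3 mol
n(Na2CO3) in the whole flask = 1.397 × 10^-3 × 200.0/50.00 = 5.589 × 10^-3 mol
mass of Na2CO3 = 5.589 × 10^-3 × 105.99 = 0.5924 g
% Na2CO3 = 0.5924 / 0.8161 × 100 = 72.58 %

72.58 %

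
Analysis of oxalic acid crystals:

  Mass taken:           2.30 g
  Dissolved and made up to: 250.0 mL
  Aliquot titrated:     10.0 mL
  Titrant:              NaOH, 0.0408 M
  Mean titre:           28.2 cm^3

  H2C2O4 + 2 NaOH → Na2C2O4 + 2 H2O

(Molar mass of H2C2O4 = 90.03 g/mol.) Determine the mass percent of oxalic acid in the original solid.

n(NaOH) per titration = 0.0282 × 0.0408 = 1.15 × 10^-3 mol
From the 1:2 ratio, n(H2C2O4) in each aliquot = 1/2 × 1.15 × 10^-3 = 5.75 × 10^-4 mol
n(H2C2O4) in the whole flask = 5.75 × 10^-4 × 250.0/10.0 = 0.0144 mol
mass of H2C2O4 = 0.0144 × 90.03 = 1.29 g
% H2C2O4 = 1.29 / 2.30 × 100 = 56.3 %

56.3 %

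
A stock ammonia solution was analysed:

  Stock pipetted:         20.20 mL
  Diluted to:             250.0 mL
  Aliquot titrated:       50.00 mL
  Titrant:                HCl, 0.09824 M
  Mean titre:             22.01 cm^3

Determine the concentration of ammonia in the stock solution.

0.5352 M

NH3 + HCl → NH4Cl
n(HCl) = 0.02201 × 0.09824 = 2.162 × 10^-3 mol
n(NH3) in the aliquot = 2.162 × 10^-3 mol (1:1 ratio)
[NH3]_dilute = 2.162 × 10^-3 / 0.05000 = 0.04325 mol/L
Dilution factor = 250.0 / 20.20 = 12.38
[NH3]_stock = 0.04325 × 12.38 = 0.5352 mol/L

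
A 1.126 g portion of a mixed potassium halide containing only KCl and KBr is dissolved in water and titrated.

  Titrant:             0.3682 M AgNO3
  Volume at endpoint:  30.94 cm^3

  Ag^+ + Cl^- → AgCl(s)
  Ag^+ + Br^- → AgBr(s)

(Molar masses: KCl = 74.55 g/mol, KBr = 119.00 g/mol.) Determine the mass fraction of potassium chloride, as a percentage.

n(AgNO3) = 0.03094 × 0.3682 = 0.01139 mol
Let x = n(KCl), y = n(KBr).
Titrant: 1x + 1y = 0.01139;  mass: 74.55x + 119.00y = 1.126
Solving, x = 5.167 × 10^-3 mol, y = 6.225 × 10^-3 mol
mass of KCl = 5.167 × 10^-3 × 74.55 = 0.3852 g
% KCl = 0.3852 / 1.126 × 100 = 34.21 %

34.21 %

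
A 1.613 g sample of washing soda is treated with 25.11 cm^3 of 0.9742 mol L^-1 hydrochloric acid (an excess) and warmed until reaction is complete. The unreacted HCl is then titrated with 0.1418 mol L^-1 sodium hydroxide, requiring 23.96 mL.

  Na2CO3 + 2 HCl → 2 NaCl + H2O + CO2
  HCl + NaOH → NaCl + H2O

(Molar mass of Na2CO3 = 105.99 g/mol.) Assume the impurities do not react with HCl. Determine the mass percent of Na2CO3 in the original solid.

69.21 %

n(HCl) added = 0.02511 × 0.9742 = 0.02446 mol
n(NaOH) used in back-titration = 0.02396 × 0.1418 = 3.398 × 10^-3 mol
n(HCl) left over = 3.398 × 10^-3 mol (1:1 ratio)
n(HCl) consumed by analyte = 0.02446 − 3.398 × 10^-3 = 0.02106 mol
From the 1:2 ratio, n(Na2CO3) = 1/2 × 0.02106 = 0.01053 mol
mass of Na2CO3 = 0.01053 × 105.99 = 1.116 g
% Na2CO3 = 1.116 / 1.613 × 100 = 69.21 %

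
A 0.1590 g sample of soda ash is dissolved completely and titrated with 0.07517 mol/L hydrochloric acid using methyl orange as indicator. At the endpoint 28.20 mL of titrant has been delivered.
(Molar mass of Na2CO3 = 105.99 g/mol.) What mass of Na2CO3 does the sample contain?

0.1123 g

Na2CO3 + 2 HCl → 2 NaCl + H2O + CO2
n(HCl) = 0.02820 L × 0.07517 mol/L = 2.120 × 10^-3 mol
From the 1:2 ratio, n(Na2CO3) = 1/2 × 2.120 × 10^-3 = 1.060 × 10^-3 mol
mass of Na2CO3 = 1.060 × 10^-3 × 105.99 g/mol = 0.1123 g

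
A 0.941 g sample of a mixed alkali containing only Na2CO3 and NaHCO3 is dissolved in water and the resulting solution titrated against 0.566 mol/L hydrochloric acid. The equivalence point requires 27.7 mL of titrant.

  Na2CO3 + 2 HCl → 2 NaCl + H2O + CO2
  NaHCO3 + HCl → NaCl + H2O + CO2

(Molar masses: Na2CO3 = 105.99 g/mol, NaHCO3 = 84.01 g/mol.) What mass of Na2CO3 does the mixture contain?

0.643 g

n(HCl) = 0.0277 × 0.566 = 0.0157 mol
Let x = n(Na2CO3), y = n(NaHCO3).
Titrant: 2x + 1y = 0.0157;  mass: 105.99x + 84.01y = 0.941
Solving, x = 6.06 × 10^-3 mol, y = 3.55 × 10^-3 mol
mass of Na2CO3 = 6.06 × 10^-3 × 105.99 = 0.643 g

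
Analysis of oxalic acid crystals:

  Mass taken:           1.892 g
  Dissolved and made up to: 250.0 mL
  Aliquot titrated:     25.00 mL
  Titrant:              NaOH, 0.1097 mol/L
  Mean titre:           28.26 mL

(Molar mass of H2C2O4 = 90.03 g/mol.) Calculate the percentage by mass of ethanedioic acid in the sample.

73.76 %

H2C2O4 + 2 NaOH → Na2C2O4 + 2 H2O
n(NaOH) per titration = 0.02826 × 0.1097 = 3.100 × 10^-3 mol
From the 1:2 ratio, n(H2C2O4) in each aliquot = 1/2 × 3.100 × 10^-3 = 1.550 × 10^-3 mol
n(H2C2O4) in the whole flask = 1.550 × 10^-3 × 250.0/25.00 = 0.01550 mol
mass of H2C2O4 = 0.01550 × 90.03 = 1.396 g
% H2C2O4 = 1.396 / 1.892 × 100 = 73.76 %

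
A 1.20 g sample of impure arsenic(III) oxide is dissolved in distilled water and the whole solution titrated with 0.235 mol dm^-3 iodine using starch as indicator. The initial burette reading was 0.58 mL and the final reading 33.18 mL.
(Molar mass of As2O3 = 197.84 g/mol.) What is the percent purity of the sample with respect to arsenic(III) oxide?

63.2 %

As2O3 + 2 I2 + 2 H2O → As2O5 + 4 HI
n(I2) = 0.0326 L × 0.235 mol/L = 7.66 × 10^-3 mol
From the 1:2 ratio, n(As2O3) = 1/2 × 7.66 × 10^-3 = 3.83 × 10^-3 mol
mass of As2O3 = 3.83 × 10^-3 × 197.84 g/mol = 0.758 g
% As2O3 = 0.758 / 1.20 × 100 = 63.2 %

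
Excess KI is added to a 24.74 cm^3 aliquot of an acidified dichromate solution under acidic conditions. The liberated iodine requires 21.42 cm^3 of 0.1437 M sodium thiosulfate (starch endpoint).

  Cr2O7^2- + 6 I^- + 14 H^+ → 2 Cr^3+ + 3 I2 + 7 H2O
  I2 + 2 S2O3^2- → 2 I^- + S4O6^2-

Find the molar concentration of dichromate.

0.02074 M

n(S2O3^2-) = 0.02142 × 0.1437 = 3.078 × 10^-3 mol
n(I2) = n(S2O3^2-)/2 = 1.539 × 10^-3 mol
From the 1:3 ratio, n(Cr2O7^2-) in the aliquot = 1/3 × 1.539 × 10^-3 = 5.130 × 10^-4 mol
[Cr2O7^2-] = 5.130 × 10^-4 / 0.02474 = 0.02074 mol/L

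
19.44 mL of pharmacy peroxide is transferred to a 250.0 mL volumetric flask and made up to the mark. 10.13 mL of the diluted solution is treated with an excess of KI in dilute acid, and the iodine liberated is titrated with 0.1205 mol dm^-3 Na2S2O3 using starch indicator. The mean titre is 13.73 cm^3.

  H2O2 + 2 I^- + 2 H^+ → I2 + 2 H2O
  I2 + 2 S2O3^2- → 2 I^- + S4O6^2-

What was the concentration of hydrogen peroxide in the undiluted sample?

n(S2O3^2-) = 0.01373 × 0.1205 = 1.654 × 10^-3 mol
n(I2) = n(S2O3^2-)/2 = 8.272 × 10^-4 mol
n(H2O2) in the aliquot = 8.272 × 10^-4 mol (1:1 ratio)
[H2O2]_dilute = 8.272 × 10^-4 / 0.01013 = 0.08166 mol/L
[H2O2]_original = 0.08166 × 250.0/19.44 = 1.050 mol/L

1.050 mol/L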